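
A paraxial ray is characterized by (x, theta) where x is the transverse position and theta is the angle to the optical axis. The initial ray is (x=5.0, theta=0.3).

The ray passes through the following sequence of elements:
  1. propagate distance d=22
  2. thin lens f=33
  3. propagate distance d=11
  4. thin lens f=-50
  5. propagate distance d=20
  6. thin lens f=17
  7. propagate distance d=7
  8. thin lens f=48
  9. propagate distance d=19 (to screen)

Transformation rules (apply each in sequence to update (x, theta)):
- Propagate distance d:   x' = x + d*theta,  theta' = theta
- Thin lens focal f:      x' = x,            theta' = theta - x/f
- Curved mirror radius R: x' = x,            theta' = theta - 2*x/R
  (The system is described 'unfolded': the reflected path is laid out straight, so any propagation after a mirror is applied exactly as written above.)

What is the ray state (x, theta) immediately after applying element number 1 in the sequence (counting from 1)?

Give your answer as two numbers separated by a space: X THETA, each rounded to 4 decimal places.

Initial: x=5.0000 theta=0.3000
After 1 (propagate distance d=22): x=11.6000 theta=0.3000
Rounded to 4 decimal places: x = 11.6000, theta = 0.3000

Answer: 11.6000 0.3000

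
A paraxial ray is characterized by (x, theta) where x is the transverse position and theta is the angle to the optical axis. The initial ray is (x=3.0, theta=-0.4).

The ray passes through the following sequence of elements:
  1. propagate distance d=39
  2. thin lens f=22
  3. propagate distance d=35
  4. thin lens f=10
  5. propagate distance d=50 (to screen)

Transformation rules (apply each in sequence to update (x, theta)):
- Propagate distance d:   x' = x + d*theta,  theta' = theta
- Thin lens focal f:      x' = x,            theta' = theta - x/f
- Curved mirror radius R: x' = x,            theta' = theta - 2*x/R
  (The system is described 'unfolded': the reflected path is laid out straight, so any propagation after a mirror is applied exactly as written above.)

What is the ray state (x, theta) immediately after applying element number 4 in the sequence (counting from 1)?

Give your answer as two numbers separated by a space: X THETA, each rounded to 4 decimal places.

Answer: -6.5545 0.8282

Derivation:
Initial: x=3.0000 theta=-0.4000
After 1 (propagate distance d=39): x=-12.6000 theta=-0.4000
After 2 (thin lens f=22): x=-12.6000 theta=19/110 (≈0.1727)
After 3 (propagate distance d=35): x=-721/110 (≈-6.5545) theta=19/110 (≈0.1727)
After 4 (thin lens f=10): x=-721/110 (≈-6.5545) theta=911/1100 (≈0.8282)
Rounded to 4 decimal places: x = -6.5545, theta = 0.8282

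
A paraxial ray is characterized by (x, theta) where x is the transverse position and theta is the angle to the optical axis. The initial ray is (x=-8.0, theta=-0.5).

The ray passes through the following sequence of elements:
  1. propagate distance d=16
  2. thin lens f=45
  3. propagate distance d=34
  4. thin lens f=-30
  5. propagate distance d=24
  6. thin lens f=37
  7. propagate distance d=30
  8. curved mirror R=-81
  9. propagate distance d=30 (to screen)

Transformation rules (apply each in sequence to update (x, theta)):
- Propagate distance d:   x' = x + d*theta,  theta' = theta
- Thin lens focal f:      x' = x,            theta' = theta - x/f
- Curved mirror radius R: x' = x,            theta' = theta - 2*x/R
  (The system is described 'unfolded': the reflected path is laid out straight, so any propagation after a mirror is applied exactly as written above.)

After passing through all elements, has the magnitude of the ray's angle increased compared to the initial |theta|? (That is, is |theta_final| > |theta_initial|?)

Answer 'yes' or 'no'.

Initial: x=-8.0000 theta=-0.5000
After 1 (propagate distance d=16): x=-16.0000 theta=-0.5000
After 2 (thin lens f=45): x=-16.0000 theta=-13/90 (≈-0.1444)
After 3 (propagate distance d=34): x=-941/45 (≈-20.9111) theta=-13/90 (≈-0.1444)
After 4 (thin lens f=-30): x=-941/45 (≈-20.9111) theta=-568/675 (≈-0.8415)
After 5 (propagate distance d=24): x=-3083/75 (≈-41.1067) theta=-568/675 (≈-0.8415)
After 6 (thin lens f=37): x=-3083/75 (≈-41.1067) theta=6731/24975 (≈0.2695)
After 7 (propagate distance d=30): x=-274903/8325 (≈-33.0214) theta=6731/24975 (≈0.2695)
After 8 (curved mirror R=-81): x=-274903/8325 (≈-33.0214) theta=-368069/674325 (≈-0.5458)
After 9 (propagate distance d=30 (to screen)): x=-300083/6075 (≈-49.3964) theta=-368069/674325 (≈-0.5458)
|theta_initial|=0.5000 |theta_final|=368069/674325 (≈0.5458) -> increased

Answer: yes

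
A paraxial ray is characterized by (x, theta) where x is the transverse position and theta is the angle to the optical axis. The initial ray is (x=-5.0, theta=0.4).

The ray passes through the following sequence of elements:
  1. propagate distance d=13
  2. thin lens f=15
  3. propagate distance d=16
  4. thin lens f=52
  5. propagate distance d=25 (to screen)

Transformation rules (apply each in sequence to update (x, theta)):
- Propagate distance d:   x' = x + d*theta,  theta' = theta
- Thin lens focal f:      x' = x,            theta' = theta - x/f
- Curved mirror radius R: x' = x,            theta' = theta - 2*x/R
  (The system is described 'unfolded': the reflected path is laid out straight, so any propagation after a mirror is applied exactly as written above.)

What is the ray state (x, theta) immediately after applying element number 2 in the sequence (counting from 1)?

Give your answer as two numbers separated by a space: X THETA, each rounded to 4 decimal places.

Answer: 0.2000 0.3867

Derivation:
Initial: x=-5.0000 theta=0.4000
After 1 (propagate distance d=13): x=0.2000 theta=0.4000
After 2 (thin lens f=15): x=0.2000 theta=29/75 (≈0.3867)
Rounded to 4 decimal places: x = 0.2000, theta = 0.3867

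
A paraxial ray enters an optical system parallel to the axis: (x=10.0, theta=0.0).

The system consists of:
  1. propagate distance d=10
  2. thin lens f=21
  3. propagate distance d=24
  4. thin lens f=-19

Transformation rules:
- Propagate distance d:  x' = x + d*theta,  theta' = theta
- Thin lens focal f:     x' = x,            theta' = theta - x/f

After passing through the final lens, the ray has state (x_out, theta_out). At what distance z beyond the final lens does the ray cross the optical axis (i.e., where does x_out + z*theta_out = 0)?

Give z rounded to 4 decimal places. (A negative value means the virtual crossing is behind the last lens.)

Answer: -2.5909

Derivation:
Initial: x=10.0000 theta=0.0000
After 1 (propagate distance d=10): x=10.0000 theta=0.0000
After 2 (thin lens f=21): x=10.0000 theta=-10/21 (≈-0.4762)
After 3 (propagate distance d=24): x=-10/7 (≈-1.4286) theta=-10/21 (≈-0.4762)
After 4 (thin lens f=-19): x=-10/7 (≈-1.4286) theta=-220/399 (≈-0.5514)
z_focus = -x_out/theta_out = -(-10/7)/(-220/399) = -57/22 ≈ -2.5909
Rounded to 4 decimal places: z = -2.5909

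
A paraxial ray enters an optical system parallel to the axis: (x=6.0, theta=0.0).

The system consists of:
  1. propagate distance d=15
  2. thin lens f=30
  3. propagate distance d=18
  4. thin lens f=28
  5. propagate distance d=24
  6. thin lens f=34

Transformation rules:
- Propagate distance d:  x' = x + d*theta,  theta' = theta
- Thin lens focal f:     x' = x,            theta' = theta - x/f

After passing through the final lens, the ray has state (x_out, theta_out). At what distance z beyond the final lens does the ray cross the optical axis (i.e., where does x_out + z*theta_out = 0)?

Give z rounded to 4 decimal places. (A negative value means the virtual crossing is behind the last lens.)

Answer: -28.8261

Derivation:
Initial: x=6.0000 theta=0.0000
After 1 (propagate distance d=15): x=6.0000 theta=0.0000
After 2 (thin lens f=30): x=6.0000 theta=-0.2000
After 3 (propagate distance d=18): x=2.4000 theta=-0.2000
After 4 (thin lens f=28): x=2.4000 theta=-2/7 (≈-0.2857)
After 5 (propagate distance d=24): x=-156/35 (≈-4.4571) theta=-2/7 (≈-0.2857)
After 6 (thin lens f=34): x=-156/35 (≈-4.4571) theta=-92/595 (≈-0.1546)
z_focus = -x_out/theta_out = -(-156/35)/(-92/595) = -663/23 ≈ -28.8261
Rounded to 4 decimal places: z = -28.8261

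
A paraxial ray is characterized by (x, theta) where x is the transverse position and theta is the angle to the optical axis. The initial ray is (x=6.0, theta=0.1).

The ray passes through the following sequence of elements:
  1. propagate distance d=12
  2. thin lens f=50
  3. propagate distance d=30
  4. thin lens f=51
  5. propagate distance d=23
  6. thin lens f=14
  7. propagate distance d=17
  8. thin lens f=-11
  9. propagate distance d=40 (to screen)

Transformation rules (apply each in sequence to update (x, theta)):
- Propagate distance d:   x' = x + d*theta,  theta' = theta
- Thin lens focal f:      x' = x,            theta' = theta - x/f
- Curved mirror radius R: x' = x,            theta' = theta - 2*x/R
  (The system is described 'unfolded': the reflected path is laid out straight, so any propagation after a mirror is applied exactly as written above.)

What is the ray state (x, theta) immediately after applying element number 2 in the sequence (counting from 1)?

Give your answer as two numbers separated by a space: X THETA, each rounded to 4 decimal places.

Initial: x=6.0000 theta=0.1000
After 1 (propagate distance d=12): x=7.2000 theta=0.1000
After 2 (thin lens f=50): x=7.2000 theta=-0.0440
Rounded to 4 decimal places: x = 7.2000, theta = -0.0440

Answer: 7.2000 -0.0440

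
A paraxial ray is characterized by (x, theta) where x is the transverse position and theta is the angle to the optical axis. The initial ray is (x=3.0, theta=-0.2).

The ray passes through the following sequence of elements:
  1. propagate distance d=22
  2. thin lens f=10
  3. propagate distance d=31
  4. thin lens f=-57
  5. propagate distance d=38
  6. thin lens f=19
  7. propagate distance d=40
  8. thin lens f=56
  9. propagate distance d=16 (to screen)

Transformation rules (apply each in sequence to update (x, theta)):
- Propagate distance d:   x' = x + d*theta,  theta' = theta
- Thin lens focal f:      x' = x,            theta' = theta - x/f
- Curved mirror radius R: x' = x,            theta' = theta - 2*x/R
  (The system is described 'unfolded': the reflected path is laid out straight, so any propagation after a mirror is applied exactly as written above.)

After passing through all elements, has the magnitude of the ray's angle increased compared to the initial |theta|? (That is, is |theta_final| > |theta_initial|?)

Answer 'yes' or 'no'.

Initial: x=3.0000 theta=-0.2000
After 1 (propagate distance d=22): x=-1.4000 theta=-0.2000
After 2 (thin lens f=10): x=-1.4000 theta=-0.0600
After 3 (propagate distance d=31): x=-3.2600 theta=-0.0600
After 4 (thin lens f=-57): x=-3.2600 theta=-167/1425 (≈-0.1172)
After 5 (propagate distance d=38): x=-1157/150 (≈-7.7133) theta=-167/1425 (≈-0.1172)
After 6 (thin lens f=19): x=-1157/150 (≈-7.7133) theta=823/2850 (≈0.2888)
After 7 (propagate distance d=40): x=10937/2850 (≈3.8375) theta=823/2850 (≈0.2888)
After 8 (thin lens f=56): x=10937/2850 (≈3.8375) theta=11717/53200 (≈0.2202)
After 9 (propagate distance d=16 (to screen)): x=146861/19950 (≈7.3615) theta=11717/53200 (≈0.2202)
|theta_initial|=0.2000 |theta_final|=11717/53200 (≈0.2202) -> increased

Answer: yes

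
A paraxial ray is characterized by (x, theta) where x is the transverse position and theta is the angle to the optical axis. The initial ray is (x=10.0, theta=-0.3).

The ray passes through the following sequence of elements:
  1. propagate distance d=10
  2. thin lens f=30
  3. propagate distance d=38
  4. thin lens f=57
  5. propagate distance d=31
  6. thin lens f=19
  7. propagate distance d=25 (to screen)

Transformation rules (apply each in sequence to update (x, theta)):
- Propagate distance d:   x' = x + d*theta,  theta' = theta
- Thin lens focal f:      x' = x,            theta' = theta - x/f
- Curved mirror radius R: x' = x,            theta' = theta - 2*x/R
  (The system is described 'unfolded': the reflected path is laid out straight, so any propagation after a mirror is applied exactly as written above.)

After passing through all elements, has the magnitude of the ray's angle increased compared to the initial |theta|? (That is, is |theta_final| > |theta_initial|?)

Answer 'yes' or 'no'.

Initial: x=10.0000 theta=-0.3000
After 1 (propagate distance d=10): x=7.0000 theta=-0.3000
After 2 (thin lens f=30): x=7.0000 theta=-8/15 (≈-0.5333)
After 3 (propagate distance d=38): x=-199/15 (≈-13.2667) theta=-8/15 (≈-0.5333)
After 4 (thin lens f=57): x=-199/15 (≈-13.2667) theta=-257/855 (≈-0.3006)
After 5 (propagate distance d=31): x=-3862/171 (≈-22.5848) theta=-257/855 (≈-0.3006)
After 6 (thin lens f=19): x=-3862/171 (≈-22.5848) theta=1603/1805 (≈0.8881)
After 7 (propagate distance d=25 (to screen)): x=-1243/3249 (≈-0.3826) theta=1603/1805 (≈0.8881)
|theta_initial|=0.3000 |theta_final|=1603/1805 (≈0.8881) -> increased

Answer: yes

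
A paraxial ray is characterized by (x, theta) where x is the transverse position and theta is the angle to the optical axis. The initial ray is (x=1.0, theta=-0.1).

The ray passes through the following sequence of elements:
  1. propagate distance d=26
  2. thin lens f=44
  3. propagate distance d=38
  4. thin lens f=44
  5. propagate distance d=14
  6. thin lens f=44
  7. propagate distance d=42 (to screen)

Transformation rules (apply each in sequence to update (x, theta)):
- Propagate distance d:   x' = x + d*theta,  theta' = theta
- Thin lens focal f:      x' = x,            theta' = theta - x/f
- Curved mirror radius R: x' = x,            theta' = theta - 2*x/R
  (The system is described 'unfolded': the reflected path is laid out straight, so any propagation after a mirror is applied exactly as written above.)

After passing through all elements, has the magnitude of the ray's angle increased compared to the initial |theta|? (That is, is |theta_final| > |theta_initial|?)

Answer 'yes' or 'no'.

Initial: x=1.0000 theta=-0.1000
After 1 (propagate distance d=26): x=-1.6000 theta=-0.1000
After 2 (thin lens f=44): x=-1.6000 theta=-7/110 (≈-0.0636)
After 3 (propagate distance d=38): x=-221/55 (≈-4.0182) theta=-7/110 (≈-0.0636)
After 4 (thin lens f=44): x=-221/55 (≈-4.0182) theta=67/2420 (≈0.0277)
After 5 (propagate distance d=14): x=-4393/1210 (≈-3.6306) theta=67/2420 (≈0.0277)
After 6 (thin lens f=44): x=-4393/1210 (≈-3.6306) theta=5867/53240 (≈0.1102)
After 7 (propagate distance d=42 (to screen)): x=26561/26620 (≈0.9978) theta=5867/53240 (≈0.1102)
|theta_initial|=0.1000 |theta_final|=5867/53240 (≈0.1102) -> increased

Answer: yes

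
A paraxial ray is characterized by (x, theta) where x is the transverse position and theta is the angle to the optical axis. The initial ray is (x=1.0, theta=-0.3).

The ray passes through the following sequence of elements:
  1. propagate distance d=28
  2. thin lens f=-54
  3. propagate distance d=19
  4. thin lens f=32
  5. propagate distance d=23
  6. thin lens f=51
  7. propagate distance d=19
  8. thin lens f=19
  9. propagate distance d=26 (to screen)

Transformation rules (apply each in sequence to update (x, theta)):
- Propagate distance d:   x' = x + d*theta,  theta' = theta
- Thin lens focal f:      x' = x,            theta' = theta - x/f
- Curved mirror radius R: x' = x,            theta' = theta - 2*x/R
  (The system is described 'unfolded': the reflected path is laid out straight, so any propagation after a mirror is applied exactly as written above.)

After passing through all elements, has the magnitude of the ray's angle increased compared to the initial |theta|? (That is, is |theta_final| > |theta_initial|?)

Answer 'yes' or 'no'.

Answer: yes

Derivation:
Initial: x=1.0000 theta=-0.3000
After 1 (propagate distance d=28): x=-7.4000 theta=-0.3000
After 2 (thin lens f=-54): x=-7.4000 theta=-59/135 (≈-0.4370)
After 3 (propagate distance d=19): x=-424/27 (≈-15.7037) theta=-59/135 (≈-0.4370)
After 4 (thin lens f=32): x=-424/27 (≈-15.7037) theta=29/540 (≈0.0537)
After 5 (propagate distance d=23): x=-7813/540 (≈-14.4685) theta=29/540 (≈0.0537)
After 6 (thin lens f=51): x=-7813/540 (≈-14.4685) theta=2323/6885 (≈0.3374)
After 7 (propagate distance d=19): x=-44383/5508 (≈-8.0579) theta=2323/6885 (≈0.3374)
After 8 (thin lens f=19): x=-44383/5508 (≈-8.0579) theta=7813/10260 (≈0.7615)
After 9 (propagate distance d=26 (to screen)): x=6143653/523260 (≈11.7411) theta=7813/10260 (≈0.7615)
|theta_initial|=0.3000 |theta_final|=7813/10260 (≈0.7615) -> increased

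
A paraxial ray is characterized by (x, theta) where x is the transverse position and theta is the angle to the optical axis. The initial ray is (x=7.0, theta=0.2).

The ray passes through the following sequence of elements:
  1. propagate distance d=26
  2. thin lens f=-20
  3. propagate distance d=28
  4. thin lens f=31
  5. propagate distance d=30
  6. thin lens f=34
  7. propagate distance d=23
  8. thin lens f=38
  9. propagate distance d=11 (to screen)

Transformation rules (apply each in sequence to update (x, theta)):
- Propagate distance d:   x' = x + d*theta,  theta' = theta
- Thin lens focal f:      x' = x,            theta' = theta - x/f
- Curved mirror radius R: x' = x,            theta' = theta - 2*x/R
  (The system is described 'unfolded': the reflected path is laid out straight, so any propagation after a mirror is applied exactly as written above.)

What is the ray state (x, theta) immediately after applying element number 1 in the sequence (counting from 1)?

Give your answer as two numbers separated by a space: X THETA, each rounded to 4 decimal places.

Answer: 12.2000 0.2000

Derivation:
Initial: x=7.0000 theta=0.2000
After 1 (propagate distance d=26): x=12.2000 theta=0.2000
Rounded to 4 decimal places: x = 12.2000, theta = 0.2000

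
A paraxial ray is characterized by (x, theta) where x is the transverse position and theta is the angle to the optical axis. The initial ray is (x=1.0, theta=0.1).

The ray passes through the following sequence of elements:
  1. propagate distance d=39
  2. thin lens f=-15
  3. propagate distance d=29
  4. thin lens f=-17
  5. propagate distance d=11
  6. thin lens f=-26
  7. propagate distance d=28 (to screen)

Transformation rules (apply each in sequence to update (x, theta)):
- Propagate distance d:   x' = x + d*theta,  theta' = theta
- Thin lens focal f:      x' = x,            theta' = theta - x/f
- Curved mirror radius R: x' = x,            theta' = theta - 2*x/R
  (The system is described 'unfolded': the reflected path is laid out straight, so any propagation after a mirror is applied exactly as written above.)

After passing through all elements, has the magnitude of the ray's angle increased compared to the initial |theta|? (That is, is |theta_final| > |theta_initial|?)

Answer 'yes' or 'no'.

Answer: yes

Derivation:
Initial: x=1.0000 theta=0.1000
After 1 (propagate distance d=39): x=4.9000 theta=0.1000
After 2 (thin lens f=-15): x=4.9000 theta=32/75 (≈0.4267)
After 3 (propagate distance d=29): x=2591/150 (≈17.2733) theta=32/75 (≈0.4267)
After 4 (thin lens f=-17): x=2591/150 (≈17.2733) theta=3679/2550 (≈1.4427)
After 5 (propagate distance d=11): x=14086/425 (≈33.1435) theta=3679/2550 (≈1.4427)
After 6 (thin lens f=-26): x=14086/425 (≈33.1435) theta=18017/6630 (≈2.7175)
After 7 (propagate distance d=28 (to screen)): x=1810544/16575 (≈109.2334) theta=18017/6630 (≈2.7175)
|theta_initial|=0.1000 |theta_final|=18017/6630 (≈2.7175) -> increased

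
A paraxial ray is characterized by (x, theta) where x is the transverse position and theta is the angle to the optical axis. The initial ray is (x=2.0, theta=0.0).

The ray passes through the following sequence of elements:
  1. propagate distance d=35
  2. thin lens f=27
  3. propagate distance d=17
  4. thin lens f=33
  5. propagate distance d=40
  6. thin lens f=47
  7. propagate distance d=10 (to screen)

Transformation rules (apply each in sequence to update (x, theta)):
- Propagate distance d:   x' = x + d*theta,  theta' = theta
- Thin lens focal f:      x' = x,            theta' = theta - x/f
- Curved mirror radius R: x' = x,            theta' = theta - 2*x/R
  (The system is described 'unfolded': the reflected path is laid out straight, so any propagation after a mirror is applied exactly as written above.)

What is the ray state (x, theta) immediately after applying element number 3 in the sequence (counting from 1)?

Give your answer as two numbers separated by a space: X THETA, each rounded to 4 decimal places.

Initial: x=2.0000 theta=0.0000
After 1 (propagate distance d=35): x=2.0000 theta=0.0000
After 2 (thin lens f=27): x=2.0000 theta=-2/27 (≈-0.0741)
After 3 (propagate distance d=17): x=20/27 (≈0.7407) theta=-2/27 (≈-0.0741)
Rounded to 4 decimal places: x = 0.7407, theta = -0.0741

Answer: 0.7407 -0.0741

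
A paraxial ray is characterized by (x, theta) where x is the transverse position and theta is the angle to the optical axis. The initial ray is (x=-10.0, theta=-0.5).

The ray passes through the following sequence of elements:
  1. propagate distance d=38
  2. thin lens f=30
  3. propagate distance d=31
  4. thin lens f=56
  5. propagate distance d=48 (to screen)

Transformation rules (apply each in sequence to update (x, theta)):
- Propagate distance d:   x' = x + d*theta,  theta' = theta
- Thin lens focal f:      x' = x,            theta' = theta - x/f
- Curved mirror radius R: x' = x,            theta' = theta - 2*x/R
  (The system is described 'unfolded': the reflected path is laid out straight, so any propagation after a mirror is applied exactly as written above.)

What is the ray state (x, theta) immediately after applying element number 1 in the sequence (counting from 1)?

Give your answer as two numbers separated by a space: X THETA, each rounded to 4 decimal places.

Initial: x=-10.0000 theta=-0.5000
After 1 (propagate distance d=38): x=-29.0000 theta=-0.5000
Rounded to 4 decimal places: x = -29.0000, theta = -0.5000

Answer: -29.0000 -0.5000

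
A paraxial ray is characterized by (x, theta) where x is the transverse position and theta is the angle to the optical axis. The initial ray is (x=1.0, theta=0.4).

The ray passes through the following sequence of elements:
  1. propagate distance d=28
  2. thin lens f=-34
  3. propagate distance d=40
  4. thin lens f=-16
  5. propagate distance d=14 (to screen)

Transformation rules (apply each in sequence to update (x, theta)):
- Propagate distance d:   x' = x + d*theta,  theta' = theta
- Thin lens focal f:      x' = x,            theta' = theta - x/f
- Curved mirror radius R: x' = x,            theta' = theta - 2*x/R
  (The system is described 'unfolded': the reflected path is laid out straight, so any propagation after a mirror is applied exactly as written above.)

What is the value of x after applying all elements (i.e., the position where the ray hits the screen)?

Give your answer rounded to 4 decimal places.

Answer: 90.4103

Derivation:
Initial: x=1.0000 theta=0.4000
After 1 (propagate distance d=28): x=12.2000 theta=0.4000
After 2 (thin lens f=-34): x=12.2000 theta=129/170 (≈0.7588)
After 3 (propagate distance d=40): x=3617/85 (≈42.5529) theta=129/170 (≈0.7588)
After 4 (thin lens f=-16): x=3617/85 (≈42.5529) theta=4649/1360 (≈3.4184)
After 5 (propagate distance d=14 (to screen)): x=61479/680 (≈90.4103) theta=4649/1360 (≈3.4184)
Rounded to 4 decimal places: x = 90.4103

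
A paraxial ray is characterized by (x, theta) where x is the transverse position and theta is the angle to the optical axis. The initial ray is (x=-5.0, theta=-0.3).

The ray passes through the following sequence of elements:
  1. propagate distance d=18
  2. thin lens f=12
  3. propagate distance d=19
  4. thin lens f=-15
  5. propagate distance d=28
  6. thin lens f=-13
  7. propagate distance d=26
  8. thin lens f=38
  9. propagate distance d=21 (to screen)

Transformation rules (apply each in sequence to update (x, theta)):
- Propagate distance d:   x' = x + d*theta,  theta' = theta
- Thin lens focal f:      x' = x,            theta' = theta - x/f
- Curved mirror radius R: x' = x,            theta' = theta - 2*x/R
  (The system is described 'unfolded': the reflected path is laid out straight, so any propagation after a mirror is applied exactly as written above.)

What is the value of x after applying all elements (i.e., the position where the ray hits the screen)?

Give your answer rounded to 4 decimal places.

Initial: x=-5.0000 theta=-0.3000
After 1 (propagate distance d=18): x=-10.4000 theta=-0.3000
After 2 (thin lens f=12): x=-10.4000 theta=17/30 (≈0.5667)
After 3 (propagate distance d=19): x=11/30 (≈0.3667) theta=17/30 (≈0.5667)
After 4 (thin lens f=-15): x=11/30 (≈0.3667) theta=133/225 (≈0.5911)
After 5 (propagate distance d=28): x=7613/450 (≈16.9178) theta=133/225 (≈0.5911)
After 6 (thin lens f=-13): x=7613/450 (≈16.9178) theta=11071/5850 (≈1.8925)
After 7 (propagate distance d=26): x=5951/90 (≈66.1222) theta=11071/5850 (≈1.8925)
After 8 (thin lens f=38): x=5951/90 (≈66.1222) theta=33883/222300 (≈0.1524)
After 9 (propagate distance d=21 (to screen)): x=15410513/222300 (≈69.3230) theta=33883/222300 (≈0.1524)
Rounded to 4 decimal places: x = 69.3230

Answer: 69.3230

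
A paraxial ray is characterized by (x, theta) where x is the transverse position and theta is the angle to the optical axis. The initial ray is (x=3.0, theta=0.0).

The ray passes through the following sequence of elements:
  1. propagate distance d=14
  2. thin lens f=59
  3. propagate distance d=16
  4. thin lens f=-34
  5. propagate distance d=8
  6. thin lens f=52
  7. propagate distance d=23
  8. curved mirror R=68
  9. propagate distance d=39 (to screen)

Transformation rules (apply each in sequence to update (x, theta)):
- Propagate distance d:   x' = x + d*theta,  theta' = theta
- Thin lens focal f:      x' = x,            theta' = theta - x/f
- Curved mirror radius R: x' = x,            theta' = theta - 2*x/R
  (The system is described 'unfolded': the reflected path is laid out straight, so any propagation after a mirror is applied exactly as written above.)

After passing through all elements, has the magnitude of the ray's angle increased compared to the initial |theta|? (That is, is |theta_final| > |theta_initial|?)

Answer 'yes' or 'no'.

Initial: x=3.0000 theta=0.0000
After 1 (propagate distance d=14): x=3.0000 theta=0.0000
After 2 (thin lens f=59): x=3.0000 theta=-3/59 (≈-0.0508)
After 3 (propagate distance d=16): x=129/59 (≈2.1864) theta=-3/59 (≈-0.0508)
After 4 (thin lens f=-34): x=129/59 (≈2.1864) theta=27/2006 (≈0.0135)
After 5 (propagate distance d=8): x=39/17 (≈2.2941) theta=27/2006 (≈0.0135)
After 6 (thin lens f=52): x=39/17 (≈2.2941) theta=-123/4012 (≈-0.0307)
After 7 (propagate distance d=23): x=375/236 (≈1.5890) theta=-123/4012 (≈-0.0307)
After 8 (curved mirror R=68): x=375/236 (≈1.5890) theta=-621/8024 (≈-0.0774)
After 9 (propagate distance d=39 (to screen)): x=-11469/8024 (≈-1.4293) theta=-621/8024 (≈-0.0774)
|theta_initial|=0.0000 |theta_final|=621/8024 (≈0.0774) -> increased

Answer: yes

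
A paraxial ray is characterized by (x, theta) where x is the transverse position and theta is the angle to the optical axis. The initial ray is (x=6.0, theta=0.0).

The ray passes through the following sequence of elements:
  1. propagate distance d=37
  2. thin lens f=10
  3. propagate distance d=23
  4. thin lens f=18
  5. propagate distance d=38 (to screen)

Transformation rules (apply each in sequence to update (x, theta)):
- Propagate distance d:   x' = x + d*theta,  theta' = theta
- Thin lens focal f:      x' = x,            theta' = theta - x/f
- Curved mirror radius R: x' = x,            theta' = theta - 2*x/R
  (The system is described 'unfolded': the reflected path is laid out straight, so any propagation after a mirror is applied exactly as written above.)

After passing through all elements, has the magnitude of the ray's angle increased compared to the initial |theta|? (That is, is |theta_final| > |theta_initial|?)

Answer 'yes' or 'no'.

Initial: x=6.0000 theta=0.0000
After 1 (propagate distance d=37): x=6.0000 theta=0.0000
After 2 (thin lens f=10): x=6.0000 theta=-0.6000
After 3 (propagate distance d=23): x=-7.8000 theta=-0.6000
After 4 (thin lens f=18): x=-7.8000 theta=-1/6 (≈-0.1667)
After 5 (propagate distance d=38 (to screen)): x=-212/15 (≈-14.1333) theta=-1/6 (≈-0.1667)
|theta_initial|=0.0000 |theta_final|=1/6 (≈0.1667) -> increased

Answer: yes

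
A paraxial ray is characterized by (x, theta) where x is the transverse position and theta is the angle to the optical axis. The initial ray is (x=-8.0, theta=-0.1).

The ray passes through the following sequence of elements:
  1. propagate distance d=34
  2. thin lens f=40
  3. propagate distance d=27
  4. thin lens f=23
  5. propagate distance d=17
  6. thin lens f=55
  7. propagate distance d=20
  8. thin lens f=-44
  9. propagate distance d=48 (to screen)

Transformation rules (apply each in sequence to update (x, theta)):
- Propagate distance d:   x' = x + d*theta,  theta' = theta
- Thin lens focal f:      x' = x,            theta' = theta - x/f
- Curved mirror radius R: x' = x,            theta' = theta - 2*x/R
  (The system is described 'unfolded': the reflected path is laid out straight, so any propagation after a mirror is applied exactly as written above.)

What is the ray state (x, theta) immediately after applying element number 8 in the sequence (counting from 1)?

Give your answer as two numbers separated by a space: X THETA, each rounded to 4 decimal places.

Answer: 10.2076 0.6687

Derivation:
Initial: x=-8.0000 theta=-0.1000
After 1 (propagate distance d=34): x=-11.4000 theta=-0.1000
After 2 (thin lens f=40): x=-11.4000 theta=0.1850
After 3 (propagate distance d=27): x=-6.4050 theta=0.1850
After 4 (thin lens f=23): x=-6.4050 theta=533/1150 (≈0.4635)
After 5 (propagate distance d=17): x=6781/4600 (≈1.4741) theta=533/1150 (≈0.4635)
After 6 (thin lens f=55): x=6781/4600 (≈1.4741) theta=110479/253000 (≈0.4367)
After 7 (propagate distance d=20): x=516507/50600 (≈10.2076) theta=110479/253000 (≈0.4367)
After 8 (thin lens f=-44): x=516507/50600 (≈10.2076) theta=7443611/11132000 (≈0.6687)
Rounded to 4 decimal places: x = 10.2076, theta = 0.6687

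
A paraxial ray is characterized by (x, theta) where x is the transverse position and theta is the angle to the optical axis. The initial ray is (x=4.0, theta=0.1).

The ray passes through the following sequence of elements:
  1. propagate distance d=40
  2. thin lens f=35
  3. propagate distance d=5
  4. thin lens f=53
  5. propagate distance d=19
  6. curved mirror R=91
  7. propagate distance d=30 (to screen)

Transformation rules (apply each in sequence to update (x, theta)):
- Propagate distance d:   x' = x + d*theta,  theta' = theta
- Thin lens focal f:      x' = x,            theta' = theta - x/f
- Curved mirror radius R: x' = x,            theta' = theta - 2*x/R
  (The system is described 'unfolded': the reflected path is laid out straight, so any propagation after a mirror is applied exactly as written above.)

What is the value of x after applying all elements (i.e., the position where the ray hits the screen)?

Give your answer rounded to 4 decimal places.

Initial: x=4.0000 theta=0.1000
After 1 (propagate distance d=40): x=8.0000 theta=0.1000
After 2 (thin lens f=35): x=8.0000 theta=-9/70 (≈-0.1286)
After 3 (propagate distance d=5): x=103/14 (≈7.3571) theta=-9/70 (≈-0.1286)
After 4 (thin lens f=53): x=103/14 (≈7.3571) theta=-496/1855 (≈-0.2674)
After 5 (propagate distance d=19): x=8447/3710 (≈2.2768) theta=-496/1855 (≈-0.2674)
After 6 (curved mirror R=91): x=8447/3710 (≈2.2768) theta=-1011/3185 (≈-0.3174)
After 7 (propagate distance d=30 (to screen)): x=-2446303/337610 (≈-7.2459) theta=-1011/3185 (≈-0.3174)
Rounded to 4 decimal places: x = -7.2459

Answer: -7.2459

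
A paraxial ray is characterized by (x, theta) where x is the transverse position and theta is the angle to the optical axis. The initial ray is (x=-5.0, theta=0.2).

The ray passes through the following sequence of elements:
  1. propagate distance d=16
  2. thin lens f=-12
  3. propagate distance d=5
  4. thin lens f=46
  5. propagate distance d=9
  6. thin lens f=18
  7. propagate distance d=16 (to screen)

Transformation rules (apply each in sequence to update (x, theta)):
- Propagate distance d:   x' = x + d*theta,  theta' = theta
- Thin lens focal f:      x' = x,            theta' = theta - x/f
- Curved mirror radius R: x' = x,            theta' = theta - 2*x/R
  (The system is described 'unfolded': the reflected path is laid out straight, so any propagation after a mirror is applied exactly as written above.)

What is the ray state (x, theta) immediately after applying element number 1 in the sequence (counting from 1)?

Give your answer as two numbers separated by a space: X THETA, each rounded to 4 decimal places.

Answer: -1.8000 0.2000

Derivation:
Initial: x=-5.0000 theta=0.2000
After 1 (propagate distance d=16): x=-1.8000 theta=0.2000
Rounded to 4 decimal places: x = -1.8000, theta = 0.2000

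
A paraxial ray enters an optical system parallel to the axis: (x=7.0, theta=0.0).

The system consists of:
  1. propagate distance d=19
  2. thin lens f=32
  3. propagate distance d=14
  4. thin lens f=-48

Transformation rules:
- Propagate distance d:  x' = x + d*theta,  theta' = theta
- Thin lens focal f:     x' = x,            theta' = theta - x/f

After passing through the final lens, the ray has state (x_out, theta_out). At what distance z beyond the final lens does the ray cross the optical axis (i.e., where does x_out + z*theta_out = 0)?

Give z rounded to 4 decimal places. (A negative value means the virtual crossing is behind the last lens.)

Answer: 28.8000

Derivation:
Initial: x=7.0000 theta=0.0000
After 1 (propagate distance d=19): x=7.0000 theta=0.0000
After 2 (thin lens f=32): x=7.0000 theta=-7/32 (≈-0.2188)
After 3 (propagate distance d=14): x=3.9375 theta=-7/32 (≈-0.2188)
After 4 (thin lens f=-48): x=3.9375 theta=-35/256 (≈-0.1367)
z_focus = -x_out/theta_out = -(3.9375)/(-35/256) = 28.8000
Rounded to 4 decimal places: z = 28.8000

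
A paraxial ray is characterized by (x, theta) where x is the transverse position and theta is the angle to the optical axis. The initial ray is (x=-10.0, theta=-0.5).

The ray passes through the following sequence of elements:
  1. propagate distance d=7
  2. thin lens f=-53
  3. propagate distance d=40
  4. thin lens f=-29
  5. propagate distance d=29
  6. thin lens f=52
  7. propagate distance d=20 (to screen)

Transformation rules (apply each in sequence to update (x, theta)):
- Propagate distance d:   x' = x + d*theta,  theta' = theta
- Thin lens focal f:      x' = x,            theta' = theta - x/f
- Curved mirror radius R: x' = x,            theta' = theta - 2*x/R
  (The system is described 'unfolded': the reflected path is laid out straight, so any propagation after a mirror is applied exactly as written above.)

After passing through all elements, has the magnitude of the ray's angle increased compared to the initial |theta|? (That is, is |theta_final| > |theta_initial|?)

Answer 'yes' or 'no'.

Answer: no

Derivation:
Initial: x=-10.0000 theta=-0.5000
After 1 (propagate distance d=7): x=-13.5000 theta=-0.5000
After 2 (thin lens f=-53): x=-13.5000 theta=-40/53 (≈-0.7547)
After 3 (propagate distance d=40): x=-4631/106 (≈-43.6887) theta=-40/53 (≈-0.7547)
After 4 (thin lens f=-29): x=-4631/106 (≈-43.6887) theta=-6951/3074 (≈-2.2612)
After 5 (propagate distance d=29): x=-5791/53 (≈-109.2642) theta=-6951/3074 (≈-2.2612)
After 6 (thin lens f=52): x=-5791/53 (≈-109.2642) theta=-12787/79924 (≈-0.1600)
After 7 (propagate distance d=20 (to screen)): x=-2247142/19981 (≈-112.4639) theta=-12787/79924 (≈-0.1600)
|theta_initial|=0.5000 |theta_final|=12787/79924 (≈0.1600) -> not increased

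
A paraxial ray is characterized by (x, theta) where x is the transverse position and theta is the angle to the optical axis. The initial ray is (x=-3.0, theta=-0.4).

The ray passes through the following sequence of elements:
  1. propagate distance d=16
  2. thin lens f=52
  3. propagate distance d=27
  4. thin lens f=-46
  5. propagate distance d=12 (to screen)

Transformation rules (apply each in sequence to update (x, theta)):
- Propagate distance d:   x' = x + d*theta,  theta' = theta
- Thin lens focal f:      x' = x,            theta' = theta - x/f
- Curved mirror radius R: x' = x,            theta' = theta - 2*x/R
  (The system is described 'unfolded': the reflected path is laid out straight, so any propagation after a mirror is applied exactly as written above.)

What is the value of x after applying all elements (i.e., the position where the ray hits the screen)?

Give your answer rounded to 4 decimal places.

Initial: x=-3.0000 theta=-0.4000
After 1 (propagate distance d=16): x=-9.4000 theta=-0.4000
After 2 (thin lens f=52): x=-9.4000 theta=-57/260 (≈-0.2192)
After 3 (propagate distance d=27): x=-3983/260 (≈-15.3192) theta=-57/260 (≈-0.2192)
After 4 (thin lens f=-46): x=-3983/260 (≈-15.3192) theta=-1321/2392 (≈-0.5523)
After 5 (propagate distance d=12 (to screen)): x=-131239/5980 (≈-21.9463) theta=-1321/2392 (≈-0.5523)
Rounded to 4 decimal places: x = -21.9463

Answer: -21.9463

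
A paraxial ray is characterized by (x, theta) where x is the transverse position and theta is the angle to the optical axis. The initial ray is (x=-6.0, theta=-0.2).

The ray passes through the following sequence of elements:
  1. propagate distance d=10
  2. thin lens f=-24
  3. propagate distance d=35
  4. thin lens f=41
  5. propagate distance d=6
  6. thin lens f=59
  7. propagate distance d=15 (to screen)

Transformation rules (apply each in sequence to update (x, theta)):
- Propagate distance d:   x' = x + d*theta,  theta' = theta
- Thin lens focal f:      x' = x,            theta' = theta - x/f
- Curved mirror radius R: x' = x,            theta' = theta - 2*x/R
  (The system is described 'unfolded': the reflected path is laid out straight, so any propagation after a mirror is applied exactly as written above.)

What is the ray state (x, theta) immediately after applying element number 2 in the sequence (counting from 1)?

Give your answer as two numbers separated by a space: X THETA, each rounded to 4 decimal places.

Answer: -8.0000 -0.5333

Derivation:
Initial: x=-6.0000 theta=-0.2000
After 1 (propagate distance d=10): x=-8.0000 theta=-0.2000
After 2 (thin lens f=-24): x=-8.0000 theta=-8/15 (≈-0.5333)
Rounded to 4 decimal places: x = -8.0000, theta = -0.5333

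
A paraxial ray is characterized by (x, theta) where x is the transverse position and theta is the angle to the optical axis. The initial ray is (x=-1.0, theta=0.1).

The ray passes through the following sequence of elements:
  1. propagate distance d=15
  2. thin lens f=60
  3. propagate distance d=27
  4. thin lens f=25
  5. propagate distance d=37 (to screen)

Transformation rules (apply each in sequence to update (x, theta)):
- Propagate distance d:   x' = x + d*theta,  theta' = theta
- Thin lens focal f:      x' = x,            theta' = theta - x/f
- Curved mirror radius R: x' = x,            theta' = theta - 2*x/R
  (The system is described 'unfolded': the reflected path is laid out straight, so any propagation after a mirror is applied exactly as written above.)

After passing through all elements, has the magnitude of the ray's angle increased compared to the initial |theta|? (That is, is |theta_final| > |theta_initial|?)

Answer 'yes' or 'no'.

Answer: no

Derivation:
Initial: x=-1.0000 theta=0.1000
After 1 (propagate distance d=15): x=0.5000 theta=0.1000
After 2 (thin lens f=60): x=0.5000 theta=11/120 (≈0.0917)
After 3 (propagate distance d=27): x=2.9750 theta=11/120 (≈0.0917)
After 4 (thin lens f=25): x=2.9750 theta=-41/1500 (≈-0.0273)
After 5 (propagate distance d=37 (to screen)): x=5891/3000 (≈1.9637) theta=-41/1500 (≈-0.0273)
|theta_initial|=0.1000 |theta_final|=41/1500 (≈0.0273) -> not increased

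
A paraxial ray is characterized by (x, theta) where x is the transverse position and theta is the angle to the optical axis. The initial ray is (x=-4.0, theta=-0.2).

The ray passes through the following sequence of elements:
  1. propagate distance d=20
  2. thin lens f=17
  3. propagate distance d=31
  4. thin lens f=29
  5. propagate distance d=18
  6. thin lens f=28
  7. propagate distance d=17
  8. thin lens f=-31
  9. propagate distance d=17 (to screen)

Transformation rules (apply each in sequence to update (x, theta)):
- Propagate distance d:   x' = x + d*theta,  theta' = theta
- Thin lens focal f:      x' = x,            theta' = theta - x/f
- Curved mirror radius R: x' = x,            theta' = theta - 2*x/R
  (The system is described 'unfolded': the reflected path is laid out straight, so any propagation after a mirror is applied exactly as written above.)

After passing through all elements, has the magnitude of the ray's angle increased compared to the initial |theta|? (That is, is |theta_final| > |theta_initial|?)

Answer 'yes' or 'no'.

Answer: yes

Derivation:
Initial: x=-4.0000 theta=-0.2000
After 1 (propagate distance d=20): x=-8.0000 theta=-0.2000
After 2 (thin lens f=17): x=-8.0000 theta=23/85 (≈0.2706)
After 3 (propagate distance d=31): x=33/85 (≈0.3882) theta=23/85 (≈0.2706)
After 4 (thin lens f=29): x=33/85 (≈0.3882) theta=634/2465 (≈0.2572)
After 5 (propagate distance d=18): x=12369/2465 (≈5.0178) theta=634/2465 (≈0.2572)
After 6 (thin lens f=28): x=12369/2465 (≈5.0178) theta=769/9860 (≈0.0780)
After 7 (propagate distance d=17): x=62549/9860 (≈6.3437) theta=769/9860 (≈0.0780)
After 8 (thin lens f=-31): x=62549/9860 (≈6.3437) theta=21597/76415 (≈0.2826)
After 9 (propagate distance d=17 (to screen)): x=681523/61132 (≈11.1484) theta=21597/76415 (≈0.2826)
|theta_initial|=0.2000 |theta_final|=21597/76415 (≈0.2826) -> increased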